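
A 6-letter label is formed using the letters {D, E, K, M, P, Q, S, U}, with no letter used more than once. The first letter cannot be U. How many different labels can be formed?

17640

The first letter has 8−1 = 7 choices (anything except U).
The remaining 5 letters are filled from the other 7 symbols without repetition: 7 × 6 × 5 × 4 × 3 = 2520.
Total: 7 × 2520 = 17640.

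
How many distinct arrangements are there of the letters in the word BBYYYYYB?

The 8 letters of BBYYYYYB have repeats: B appearing 3 times and Y appearing 5 times.
The number of distinct arrangements is 8!/(5!·3!) = 40320/720 = 56.

56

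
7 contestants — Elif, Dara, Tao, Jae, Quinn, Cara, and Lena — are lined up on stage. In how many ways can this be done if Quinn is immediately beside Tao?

Treat {Quinn, Tao} as a single unit. There are 6 units to order, and the pair itself can be ordered 2 ways.
So the count is 2·(6)! = 1440.

1440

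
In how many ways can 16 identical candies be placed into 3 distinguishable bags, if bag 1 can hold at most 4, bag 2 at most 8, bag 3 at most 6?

Without the upper bounds there are C(18,2) = 153 ways to split 16 among 3 bags.
Subtract solutions that violate a single cap (substitute x_i' = x_i − (cap_i+1)): x_1 ≥ 5 gives C(13,2) = 78; x_2 ≥ 9 gives C(9,2) = 36; x_3 ≥ 7 gives C(11,2) = 55. Together 169.
Add back pairs where two caps are both exceeded: 6 + 15 + 1 = 22.
By inclusion–exclusion the count is 153 − 169 + 22 = 6.

6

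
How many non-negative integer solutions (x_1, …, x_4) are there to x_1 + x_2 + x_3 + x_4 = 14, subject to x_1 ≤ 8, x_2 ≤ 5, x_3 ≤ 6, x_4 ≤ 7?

Without the upper bounds there are C(17,3) = 680 ways to split 14 among 4 variables.
Subtract solutions that violate a single cap (substitute x_i' = x_i − (cap_i+1)): x_1 ≥ 9 gives C(8,3) = 56; x_2 ≥ 6 gives C(11,3) = 165; x_3 ≥ 7 gives C(10,3) = 120; x_4 ≥ 8 gives C(9,3) = 84. Together 425.
Add back pairs where two caps are both exceeded: 0 + 0 + 0 + 4 + 1 + 0 = 5.
By inclusion–exclusion the count is 680 − 425 + 5 = 260.

260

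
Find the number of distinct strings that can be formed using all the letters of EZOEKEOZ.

1680

Letter multiplicities in EZOEKEOZ: E×3, K×1, O×2, Z×2.
The number of distinct arrangements is 8!/(3!·2!·2!) = 40320/24 = 1680.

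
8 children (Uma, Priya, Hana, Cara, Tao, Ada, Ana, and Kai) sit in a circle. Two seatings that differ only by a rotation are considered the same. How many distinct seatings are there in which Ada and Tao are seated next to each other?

1440

Treat {Ada, Tao} as one unit (2 internal orders) and seat the resulting 7 units around the table: (6)! circular arrangements.
So 2 × (6)! = 2 × 720 = 1440.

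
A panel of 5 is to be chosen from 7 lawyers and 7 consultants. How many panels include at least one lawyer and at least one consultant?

With no constraint there are C(14,5) = 2002 possible selections.
Subtract selections that omit an entire group: no lawyers → C(7,5) = 21; no consultants → C(7,5) = 21.
Both groups omitted at once is impossible, so 2002 − 42 = 1960.

1960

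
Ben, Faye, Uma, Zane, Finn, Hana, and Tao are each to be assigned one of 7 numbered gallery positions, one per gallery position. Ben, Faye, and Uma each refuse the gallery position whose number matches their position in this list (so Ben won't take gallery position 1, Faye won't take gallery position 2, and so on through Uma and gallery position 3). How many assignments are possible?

Let Aᵢ (for i ∈ {1, 2, 3}) be the placements that put person i in their forbidden gallery position. Any j of these fix j positions, leaving (7−j)! ways to fill the rest, and there are C(3,j) ways to pick which j.
By inclusion–exclusion, the number of valid placements is Σ_{j=0}^{3} (−1)^j C(3,j)·(7−j)!.
Computing: 5040 − 2160 + 360 − 24 = 3216.

3216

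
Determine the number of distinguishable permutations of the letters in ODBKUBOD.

Letter multiplicities in ODBKUBOD: B×2, D×2, K×1, O×2, U×1.
The number of distinct arrangements is 8!/(2!·2!·2!) = 40320/8 = 5040.

5040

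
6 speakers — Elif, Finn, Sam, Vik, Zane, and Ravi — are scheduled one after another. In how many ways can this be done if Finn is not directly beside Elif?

480

Of the 6! = 720 arrangements, those with Finn and Elif adjacent number 2 × 5! = 240 (treat the pair as a block with 2 internal orders).
So 720 − 240 = 480 arrangements keep them apart.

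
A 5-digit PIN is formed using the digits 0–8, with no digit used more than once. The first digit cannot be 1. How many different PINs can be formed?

13440

The first digit has 9−1 = 8 choices (anything except 1).
The remaining 4 digits are filled from the other 8 symbols without repetition: 8 × 7 × 6 × 5 = 1680.
Total: 8 × 1680 = 13440.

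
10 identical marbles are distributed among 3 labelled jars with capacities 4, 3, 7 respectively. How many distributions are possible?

Ignoring the caps, the number of non-negative solutions to x_1+…+x_3 = 10 is C(12,2) = 66.
Subtract solutions that violate a single cap (substitute x_i' = x_i − (cap_i+1)): x_1 ≥ 5 gives C(7,2) = 21; x_2 ≥ 4 gives C(8,2) = 28; x_3 ≥ 8 gives C(4,2) = 6. Together 55.
Add back pairs where two caps are both exceeded: 3 + 0 + 0 = 3.
By inclusion–exclusion the count is 66 − 55 + 3 = 14.

14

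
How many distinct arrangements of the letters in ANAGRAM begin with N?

120

With the first slot taken by N, it remains to arrange the other 6 letters (AAGRAM).
Those 6 letters have A appearing 3 times, giving (6)!/(3!) = 120.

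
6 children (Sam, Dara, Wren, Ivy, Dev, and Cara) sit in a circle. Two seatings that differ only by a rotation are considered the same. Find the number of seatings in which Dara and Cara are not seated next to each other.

72

Without the restriction there are (5)! = 120 seatings.
Seatings with Dara beside Cara: treat them as a block with 2 internal orders, giving 2 × (4)! = 48.
Subtracting, 120 − 48 = 72.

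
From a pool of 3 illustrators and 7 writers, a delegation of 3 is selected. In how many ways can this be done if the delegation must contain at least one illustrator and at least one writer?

84

Total 3-person selections from all 10: C(10,3) = 120.
Selections missing a whole group: no illustrators → C(7,3) = 35; no writers → C(3,3) = 1.
Both groups omitted at once is impossible, so 120 − 36 = 84.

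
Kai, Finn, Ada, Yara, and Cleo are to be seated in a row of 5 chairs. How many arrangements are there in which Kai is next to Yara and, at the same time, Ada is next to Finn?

24

Treat {Kai,Yara} as one block (2 orders) and {Ada,Finn} as another (2 orders).
That leaves 3 units to arrange: 2 × 2 × 3! = 4 × 6 = 24.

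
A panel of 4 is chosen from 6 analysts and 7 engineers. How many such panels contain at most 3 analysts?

Split by how many analysts are chosen (0 through 3).
Sum: C(6,0)·C(7,4) + C(6,1)·C(7,3) + C(6,2)·C(7,2) + C(6,3)·C(7,1) = 35 + 210 + 315 + 140 = 700.

700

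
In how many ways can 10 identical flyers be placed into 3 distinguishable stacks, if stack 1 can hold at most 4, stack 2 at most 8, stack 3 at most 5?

Without the upper bounds there are C(12,2) = 66 ways to split 10 among 3 stacks.
Subtract solutions that violate a single cap (substitute x_i' = x_i − (cap_i+1)): x_1 ≥ 5 gives C(7,2) = 21; x_2 ≥ 9 gives C(3,2) = 3; x_3 ≥ 6 gives C(6,2) = 15. Together 39.
No two caps can be exceeded simultaneously, so the pair terms are all 0.
By inclusion–exclusion the count is 66 − 39 + 0 = 27.

27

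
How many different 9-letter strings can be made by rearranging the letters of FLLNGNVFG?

22680

Letter multiplicities in FLLNGNVFG: F×2, G×2, L×2, N×2, V×1.
The number of distinct arrangements is 9!/(2!·2!·2!·2!) = 362880/16 = 22680.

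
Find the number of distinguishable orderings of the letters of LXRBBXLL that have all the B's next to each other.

Treat the 2 copies of B as a single block. The multiset to arrange is then {BB, L, L, L, R, X, X}, 7 items in all.
That gives (7)!/(3!·2!) = 420 arrangements.

420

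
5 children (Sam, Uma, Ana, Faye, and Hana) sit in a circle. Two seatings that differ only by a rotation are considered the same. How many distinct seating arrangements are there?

24

Around a circle, 5 distinct people have 5!/5 = (4)! = 24 rotationally distinct seatings.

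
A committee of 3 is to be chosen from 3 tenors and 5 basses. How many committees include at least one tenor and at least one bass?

Total 3-person selections from all 8: C(8,3) = 56.
Selections missing a whole group: no tenors → C(5,3) = 10; no basses → C(3,3) = 1.
Both groups omitted at once is impossible, so 56 − 11 = 45.

45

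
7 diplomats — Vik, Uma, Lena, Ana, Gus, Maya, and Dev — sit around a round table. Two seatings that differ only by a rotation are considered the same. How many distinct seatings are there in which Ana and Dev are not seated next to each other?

480

Without the restriction there are (6)! = 720 seatings.
Those with Ana next to Dev: fuse the pair into one unit and seat 6 units around a circle — 2·(5)! = 240.
Subtracting, 720 − 240 = 480.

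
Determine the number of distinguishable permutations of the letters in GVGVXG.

60

The 6 letters of GVGVXG have repeats: G appearing 3 times and V appearing twice.
The number of distinct arrangements is 6!/(3!·2!) = 720/12 = 60.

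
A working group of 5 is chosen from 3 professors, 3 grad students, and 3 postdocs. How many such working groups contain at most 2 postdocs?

Split by how many postdocs are chosen (0 through 2).
Sum: C(3,0)·C(6,5) + C(3,1)·C(6,4) + C(3,2)·C(6,3) = 6 + 45 + 60 = 111.

111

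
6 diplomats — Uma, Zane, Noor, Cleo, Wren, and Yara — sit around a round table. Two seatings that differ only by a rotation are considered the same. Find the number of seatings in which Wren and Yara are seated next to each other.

Glue Wren and Yara into a block (2 internal orders). Seating 5 units around a circle gives (4)! arrangements.
So 2 × (4)! = 2 × 24 = 48.

48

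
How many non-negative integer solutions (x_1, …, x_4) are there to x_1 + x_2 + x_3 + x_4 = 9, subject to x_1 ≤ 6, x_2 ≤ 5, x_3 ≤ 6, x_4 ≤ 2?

97

By stars and bars, unrestricted non-negative solutions to x_1+…+x_4 = 9 number C(9+3,3) = 220.
Subtract solutions that violate a single cap (substitute x_i' = x_i − (cap_i+1)): x_1 ≥ 7 gives C(5,3) = 10; x_2 ≥ 6 gives C(6,3) = 20; x_3 ≥ 7 gives C(5,3) = 10; x_4 ≥ 3 gives C(9,3) = 84. Together 124.
Add back pairs where two caps are both exceeded: 0 + 0 + 0 + 0 + 1 + 0 = 1.
By inclusion–exclusion the count is 220 − 124 + 1 = 97.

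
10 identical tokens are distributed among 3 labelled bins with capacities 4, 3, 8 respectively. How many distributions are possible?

17

Without the upper bounds there are C(12,2) = 66 ways to split 10 among 3 bins.
Subtract solutions that violate a single cap (substitute x_i' = x_i − (cap_i+1)): x_1 ≥ 5 gives C(7,2) = 21; x_2 ≥ 4 gives C(8,2) = 28; x_3 ≥ 9 gives C(3,2) = 3. Together 52.
Add back pairs where two caps are both exceeded: 3 + 0 + 0 = 3.
By inclusion–exclusion the count is 66 − 52 + 3 = 17.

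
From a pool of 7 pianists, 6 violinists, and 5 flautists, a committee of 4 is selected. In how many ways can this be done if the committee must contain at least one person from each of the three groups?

1575

With no constraint there are C(18,4) = 3060 possible selections.
Subtract selections that omit an entire group: no pianists → C(11,4) = 330; no violinists → C(12,4) = 495; no flautists → C(13,4) = 715.
Add back selections omitting two groups (i.e. drawn from a single group): C(7,4) + C(6,4) + C(5,4) = 55.
By inclusion–exclusion: 3060 − 1540 + 55 = 1575.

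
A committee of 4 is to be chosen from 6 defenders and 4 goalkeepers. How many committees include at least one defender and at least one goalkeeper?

Unrestricted: C(10,4) = 210 ways to pick any 4 of the 10.
Selections missing a whole group: no defenders → C(4,4) = 1; no goalkeepers → C(6,4) = 15.
Both groups omitted at once is impossible, so 210 − 16 = 194.

194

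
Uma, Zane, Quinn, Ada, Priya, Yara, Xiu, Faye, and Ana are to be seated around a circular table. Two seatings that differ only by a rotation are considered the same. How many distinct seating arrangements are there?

40320

Seat Uma anywhere (absorbing the rotational symmetry), then permute the other 8: (8)! = 40320.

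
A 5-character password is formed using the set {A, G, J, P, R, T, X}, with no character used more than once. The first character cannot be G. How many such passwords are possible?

2160

The first character has 7−1 = 6 choices (anything except G).
The remaining 4 characters are filled from the other 6 symbols without repetition: 6 × 5 × 4 × 3 = 360.
Total: 6 × 360 = 2160.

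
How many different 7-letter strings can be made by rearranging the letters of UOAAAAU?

The 7 letters of UOAAAAU have repeats: A appearing 4 times and U appearing twice.
So there are 7! / (4!·2!) = 105 distinguishable arrangements.

105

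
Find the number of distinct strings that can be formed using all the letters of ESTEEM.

120

ESTEEM has 6 letters with E appearing 3 times.
So there are 6! / (3!) = 120 distinguishable arrangements.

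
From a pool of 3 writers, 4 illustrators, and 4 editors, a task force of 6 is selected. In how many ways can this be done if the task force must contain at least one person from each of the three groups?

420

Unrestricted: C(11,6) = 462 ways to pick any 6 of the 11.
Subtract selections that omit an entire group: no writers → C(8,6) = 28; no illustrators → C(7,6) = 7; no editors → C(7,6) = 7.
Add back selections omitting two groups (i.e. drawn from a single group): C(3,6) + C(4,6) + C(4,6) = 0.
By inclusion–exclusion: 462 − 42 + 0 = 420.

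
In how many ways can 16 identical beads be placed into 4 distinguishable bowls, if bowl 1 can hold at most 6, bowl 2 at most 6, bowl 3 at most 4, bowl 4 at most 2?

10

Without the upper bounds there are C(19,3) = 969 ways to split 16 among 4 bowls.
Subtract solutions that violate a single cap (substitute x_i' = x_i − (cap_i+1)): x_1 ≥ 7 gives C(12,3) = 220; x_2 ≥ 7 gives C(12,3) = 220; x_3 ≥ 5 gives C(14,3) = 364; x_4 ≥ 3 gives C(16,3) = 560. Together 1364.
Add back pairs where two caps are both exceeded: 10 + 35 + 84 + 35 + 84 + 165 = 413.
Subtract triples: 0 + 0 + 4 + 4 = 8.
By inclusion–exclusion the count is 969 − 1364 + 413 − 8 = 10.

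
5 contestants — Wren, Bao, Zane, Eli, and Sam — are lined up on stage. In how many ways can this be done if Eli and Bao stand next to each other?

48

Glue Eli and Bao into one block (2 internal orders), leaving 4 units to arrange in a row.
That gives 2 × 4! = 2 × 24 = 48.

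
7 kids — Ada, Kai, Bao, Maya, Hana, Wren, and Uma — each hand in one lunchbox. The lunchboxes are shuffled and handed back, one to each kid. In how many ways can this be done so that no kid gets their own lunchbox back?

This is the derangement count D_7: permutations of 7 items with no fixed point.
By inclusion–exclusion this is Σ_{j=0}^{7} (−1)^j C(7,j)·(7−j)!.
Computing: 5040 − 5040 + 2520 − 840 + 210 − 42 + 7 − 1 = 1854.

1854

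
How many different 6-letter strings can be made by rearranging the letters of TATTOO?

60

TATTOO has 6 letters with O appearing twice and T appearing 3 times.
So there are 6! / (3!·2!) = 60 distinguishable arrangements.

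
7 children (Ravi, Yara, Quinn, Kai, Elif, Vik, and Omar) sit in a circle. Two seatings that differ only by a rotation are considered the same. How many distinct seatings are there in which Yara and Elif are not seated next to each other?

All circular seatings of 7 people number (6)! = 720.
Those with Yara next to Elif: fuse the pair into one unit and seat 6 units around a circle — 2·(5)! = 240.
Subtracting, 720 − 240 = 480.

480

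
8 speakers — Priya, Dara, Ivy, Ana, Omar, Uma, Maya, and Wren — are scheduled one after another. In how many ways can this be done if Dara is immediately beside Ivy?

10080

Glue Dara and Ivy into one block (2 internal orders), leaving 7 units to arrange in a row.
So the count is 2·(7)! = 10080.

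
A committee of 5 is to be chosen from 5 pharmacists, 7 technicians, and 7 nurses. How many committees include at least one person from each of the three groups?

8085

With no constraint there are C(19,5) = 11628 possible selections.
Subtract selections that omit an entire group: no pharmacists → C(14,5) = 2002; no technicians → C(12,5) = 792; no nurses → C(12,5) = 792.
Add back selections omitting two groups (i.e. drawn from a single group): C(5,5) + C(7,5) + C(7,5) = 43.
By inclusion–exclusion: 11628 − 3586 + 43 = 8085.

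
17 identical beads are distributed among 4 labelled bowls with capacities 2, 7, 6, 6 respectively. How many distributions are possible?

By stars and bars, unrestricted non-negative solutions to x_1+…+x_4 = 17 number C(17+3,3) = 1140.
Subtract solutions that violate a single cap (substitute x_i' = x_i − (cap_i+1)): x_1 ≥ 3 gives C(17,3) = 680; x_2 ≥ 8 gives C(12,3) = 220; x_3 ≥ 7 gives C(13,3) = 286; x_4 ≥ 7 gives C(13,3) = 286. Together 1472.
Add back pairs where two caps are both exceeded: 84 + 120 + 120 + 10 + 10 + 20 = 364.
Subtract triples: 0 + 0 + 1 + 0 = 1.
By inclusion–exclusion the count is 1140 − 1472 + 364 − 1 = 31.

31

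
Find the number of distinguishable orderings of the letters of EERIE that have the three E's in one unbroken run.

6

Treat the 3 copies of E as a single block. The multiset to arrange is then {EEE, I, R}, 3 items in all.
All 3 items are distinct, so there are (3)! = 6 arrangements.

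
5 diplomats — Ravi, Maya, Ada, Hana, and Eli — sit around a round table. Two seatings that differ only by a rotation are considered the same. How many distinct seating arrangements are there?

Around a circle, 5 distinct people have 5!/5 = (4)! = 24 rotationally distinct seatings.

24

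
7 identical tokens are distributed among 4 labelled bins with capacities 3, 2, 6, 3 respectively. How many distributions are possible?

46

Ignoring the caps, the number of non-negative solutions to x_1+…+x_4 = 7 is C(10,3) = 120.
Subtract solutions that violate a single cap (substitute x_i' = x_i − (cap_i+1)): x_1 ≥ 4 gives C(6,3) = 20; x_2 ≥ 3 gives C(7,3) = 35; x_3 ≥ 7 gives C(3,3) = 1; x_4 ≥ 4 gives C(6,3) = 20. Together 76.
Add back pairs where two caps are both exceeded: 1 + 0 + 0 + 0 + 1 + 0 = 2.
By inclusion–exclusion the count is 120 − 76 + 2 = 46.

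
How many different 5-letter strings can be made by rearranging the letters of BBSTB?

Letter multiplicities in BBSTB: B×3, S×1, T×1.
So there are 5! / (3!) = 20 distinguishable arrangements.

20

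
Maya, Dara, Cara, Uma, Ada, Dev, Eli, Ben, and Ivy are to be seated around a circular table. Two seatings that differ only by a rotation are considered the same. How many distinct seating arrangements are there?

Around a circle, 9 distinct people have 9!/9 = (8)! = 40320 rotationally distinct seatings.

40320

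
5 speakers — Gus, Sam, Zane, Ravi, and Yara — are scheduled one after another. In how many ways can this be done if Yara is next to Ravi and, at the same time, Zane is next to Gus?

24

Treat {Yara,Ravi} as one block (2 orders) and {Zane,Gus} as another (2 orders).
That leaves 3 units to arrange: 2 × 2 × 3! = 4 × 6 = 24.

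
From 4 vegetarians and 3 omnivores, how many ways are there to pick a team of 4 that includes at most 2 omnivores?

Split by how many omnivores are chosen (0 through 2).
Sum: C(3,0)·C(4,4) + C(3,1)·C(4,3) + C(3,2)·C(4,2) = 1 + 12 + 18 = 31.

31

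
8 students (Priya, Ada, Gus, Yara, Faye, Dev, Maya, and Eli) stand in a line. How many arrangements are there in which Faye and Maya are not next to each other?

30240

There are 8! = 40320 arrangements in all. If Faye and Maya are adjacent, merging them into one block gives 2·(7)! = 10080 arrangements.
Complementary counting: 40320 − 10080 = 30240.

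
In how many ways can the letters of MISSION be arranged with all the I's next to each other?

360

Treat the 2 copies of I as a single block. The multiset to arrange is then {II, M, N, O, S, S}, 6 items in all.
That gives (6)!/(2!) = 360 arrangements.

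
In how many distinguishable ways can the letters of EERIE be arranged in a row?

20

Letter multiplicities in EERIE: E×3, I×1, R×1.
The number of distinct arrangements is 5!/(3!) = 120/6 = 20.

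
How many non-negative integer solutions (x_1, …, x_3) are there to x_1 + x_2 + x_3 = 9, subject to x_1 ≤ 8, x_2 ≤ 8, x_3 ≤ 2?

Without the upper bounds there are C(11,2) = 55 ways to split 9 among 3 variables.
Subtract solutions that violate a single cap (substitute x_i' = x_i − (cap_i+1)): x_1 ≥ 9 gives C(2,2) = 1; x_2 ≥ 9 gives C(2,2) = 1; x_3 ≥ 3 gives C(8,2) = 28. Together 30.
No two caps can be exceeded simultaneously, so the pair terms are all 0.
By inclusion–exclusion the count is 55 − 30 + 0 = 25.

25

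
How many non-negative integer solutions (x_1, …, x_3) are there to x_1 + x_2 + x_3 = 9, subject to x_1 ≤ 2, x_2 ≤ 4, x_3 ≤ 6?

Ignoring the caps, the number of non-negative solutions to x_1+…+x_3 = 9 is C(11,2) = 55.
Subtract solutions that violate a single cap (substitute x_i' = x_i − (cap_i+1)): x_1 ≥ 3 gives C(8,2) = 28; x_2 ≥ 5 gives C(6,2) = 15; x_3 ≥ 7 gives C(4,2) = 6. Together 49.
Add back pairs where two caps are both exceeded: 3 + 0 + 0 = 3.
By inclusion–exclusion the count is 55 − 49 + 3 = 9.

9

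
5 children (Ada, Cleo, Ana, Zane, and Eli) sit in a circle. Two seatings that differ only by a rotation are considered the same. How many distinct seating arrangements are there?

Around a circle, 5 distinct people have 5!/5 = (4)! = 24 rotationally distinct seatings.

24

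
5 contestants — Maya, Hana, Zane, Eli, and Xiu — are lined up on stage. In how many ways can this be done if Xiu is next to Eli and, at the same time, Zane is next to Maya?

Treat {Xiu,Eli} as one block (2 orders) and {Zane,Maya} as another (2 orders).
That leaves 3 units to arrange: 2 × 2 × 3! = 4 × 6 = 24.

24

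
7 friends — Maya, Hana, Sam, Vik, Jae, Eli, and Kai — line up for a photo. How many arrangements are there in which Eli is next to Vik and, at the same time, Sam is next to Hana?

Treat {Eli,Vik} as one block (2 orders) and {Sam,Hana} as another (2 orders).
That leaves 5 units to arrange: 2 × 2 × 5! = 4 × 120 = 480.

480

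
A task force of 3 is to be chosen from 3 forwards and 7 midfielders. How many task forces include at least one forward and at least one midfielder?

With no constraint there are C(10,3) = 120 possible selections.
Subtract selections that omit an entire group: no forwards → C(7,3) = 35; no midfielders → C(3,3) = 1.
Both groups omitted at once is impossible, so 120 − 36 = 84.

84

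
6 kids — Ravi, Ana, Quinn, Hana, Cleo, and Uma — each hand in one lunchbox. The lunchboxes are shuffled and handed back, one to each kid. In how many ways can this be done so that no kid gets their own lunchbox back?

Count assignments avoiding every fixed point. For any j of the 6 kids fixed to their own lunchbox, the other 6−j can be arranged in (6−j)! ways.
By inclusion–exclusion this is Σ_{j=0}^{6} (−1)^j C(6,j)·(6−j)!.
Computing: 720 − 720 + 360 − 120 + 30 − 6 + 1 = 265.

265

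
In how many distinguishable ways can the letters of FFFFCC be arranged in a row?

15

FFFFCC has 6 letters with C appearing twice and F appearing 4 times.
So there are 6! / (4!·2!) = 15 distinguishable arrangements.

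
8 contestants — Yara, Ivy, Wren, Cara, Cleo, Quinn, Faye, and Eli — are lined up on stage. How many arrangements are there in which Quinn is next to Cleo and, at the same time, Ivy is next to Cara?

2880

Treat {Quinn,Cleo} as one block (2 orders) and {Ivy,Cara} as another (2 orders).
That leaves 6 units to arrange: 2 × 2 × 6! = 4 × 720 = 2880.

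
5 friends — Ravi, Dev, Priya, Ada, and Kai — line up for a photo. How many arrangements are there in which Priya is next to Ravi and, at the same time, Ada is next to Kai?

Treat {Priya,Ravi} as one block (2 orders) and {Ada,Kai} as another (2 orders).
That leaves 3 units to arrange: 2 × 2 × 3! = 4 × 6 = 24.

24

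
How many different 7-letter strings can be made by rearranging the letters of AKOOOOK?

Letter multiplicities in AKOOOOK: A×1, K×2, O×4.
The number of distinct arrangements is 7!/(4!·2!) = 5040/48 = 105.

105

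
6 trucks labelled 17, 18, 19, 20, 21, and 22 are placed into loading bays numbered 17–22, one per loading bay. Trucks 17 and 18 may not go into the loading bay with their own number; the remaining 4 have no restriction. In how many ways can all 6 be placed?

Let Aᵢ (for i ∈ {17, 18}) be the placements that put truck i in its forbidden loading bay. Any j of these fix j positions, leaving (6−j)! ways to fill the rest, and there are C(2,j) ways to pick which j.
By inclusion–exclusion, the number of valid placements is Σ_{j=0}^{2} (−1)^j C(2,j)·(6−j)!.
Computing: 720 − 240 + 24 = 504.

504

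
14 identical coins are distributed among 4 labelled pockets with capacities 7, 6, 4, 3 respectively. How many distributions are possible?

70

By stars and bars, unrestricted non-negative solutions to x_1+…+x_4 = 14 number C(14+3,3) = 680.
Subtract solutions that violate a single cap (substitute x_i' = x_i − (cap_i+1)): x_1 ≥ 8 gives C(9,3) = 84; x_2 ≥ 7 gives C(10,3) = 120; x_3 ≥ 5 gives C(12,3) = 220; x_4 ≥ 4 gives C(13,3) = 286. Together 710.
Add back pairs where two caps are both exceeded: 0 + 4 + 10 + 10 + 20 + 56 = 100.
By inclusion–exclusion the count is 680 − 710 + 100 = 70.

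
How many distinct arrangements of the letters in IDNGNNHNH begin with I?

Fix I in the first position and arrange the remaining 8 letters.
Those 8 letters have H appearing twice and N appearing 4 times, giving (8)!/(4!·2!) = 840.

840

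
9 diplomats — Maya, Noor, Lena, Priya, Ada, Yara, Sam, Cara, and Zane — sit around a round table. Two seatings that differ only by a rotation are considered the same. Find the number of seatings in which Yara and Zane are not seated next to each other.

30240

All circular seatings of 9 people number (8)! = 40320.
Those with Yara next to Zane: fuse the pair into one unit and seat 8 units around a circle — 2·(7)! = 10080.
Subtracting, 40320 − 10080 = 30240.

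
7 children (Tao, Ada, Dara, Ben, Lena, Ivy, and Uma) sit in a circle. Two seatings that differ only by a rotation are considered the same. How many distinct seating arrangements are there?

720

Fix one person's seat to break rotational symmetry; the remaining 6 people can be arranged in (6)! = 720 ways.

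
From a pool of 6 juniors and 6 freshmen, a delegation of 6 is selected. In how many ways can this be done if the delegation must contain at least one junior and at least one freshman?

Unrestricted: C(12,6) = 924 ways to pick any 6 of the 12.
Selections missing a whole group: no juniors → C(6,6) = 1; no freshmen → C(6,6) = 1.
Both groups omitted at once is impossible, so 924 − 2 = 922.

922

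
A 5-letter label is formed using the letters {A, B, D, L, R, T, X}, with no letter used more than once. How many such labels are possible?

2520

Choose and order 5 of the 7 symbols: the first letter has 7 options, the next 6, and so on down to 3.
That product is 7 × 6 × 5 × 4 × 3 = 2520.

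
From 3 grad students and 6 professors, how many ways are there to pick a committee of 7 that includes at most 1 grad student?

3

Split by how many grad students are chosen (0 through 1).
Sum: C(3,0)·C(6,7) + C(3,1)·C(6,6) = 0 + 3 = 3.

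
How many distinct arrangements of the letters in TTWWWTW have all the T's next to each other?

5

Treat the 3 copies of T as a single block. The multiset to arrange is then {TTT, W, W, W, W}, 5 items in all.
That gives (5)!/(4!) = 5 arrangements.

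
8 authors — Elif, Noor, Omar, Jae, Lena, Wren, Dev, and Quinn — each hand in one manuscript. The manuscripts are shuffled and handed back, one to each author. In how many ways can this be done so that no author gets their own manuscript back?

Count assignments avoiding every fixed point. For any j of the 8 authors fixed to their own manuscript, the other 8−j can be arranged in (8−j)! ways.
By inclusion–exclusion this is Σ_{j=0}^{8} (−1)^j C(8,j)·(8−j)!.
Computing: 40320 − 40320 + 20160 − 6720 + 1680 − 336 + 56 − 8 + 1 = 14833.

14833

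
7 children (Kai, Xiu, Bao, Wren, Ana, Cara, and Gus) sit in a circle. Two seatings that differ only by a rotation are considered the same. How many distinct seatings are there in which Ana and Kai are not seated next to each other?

480

Without the restriction there are (6)! = 720 seatings.
Those with Ana next to Kai: fuse the pair into one unit and seat 6 units around a circle — 2·(5)! = 240.
Subtracting, 720 − 240 = 480.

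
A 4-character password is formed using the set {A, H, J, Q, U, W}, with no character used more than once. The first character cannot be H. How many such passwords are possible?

The first character has 6−1 = 5 choices (anything except H).
The remaining 3 characters are filled from the other 5 symbols without repetition: 5 × 4 × 3 = 60.
Total: 5 × 60 = 300.

300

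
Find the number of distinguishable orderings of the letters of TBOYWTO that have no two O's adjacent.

900

Total arrangements of TBOYWTO: 7!/(2!·2!) = 1260.
If the two O's are adjacent, glue them into one block, leaving 6 items to arrange: (6)!/(2!) = 360 ways.
Subtracting, 1260 − 360 = 900 arrangements keep the O's apart.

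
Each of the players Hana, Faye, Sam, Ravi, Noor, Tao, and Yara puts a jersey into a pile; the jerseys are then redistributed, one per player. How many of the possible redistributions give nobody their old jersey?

Count assignments avoiding every fixed point. For any j of the 7 players fixed to their old jersey, the other 7−j can be arranged in (7−j)! ways.
By inclusion–exclusion this is Σ_{j=0}^{7} (−1)^j C(7,j)·(7−j)!.
Computing: 5040 − 5040 + 2520 − 840 + 210 − 42 + 7 − 1 = 1854.

1854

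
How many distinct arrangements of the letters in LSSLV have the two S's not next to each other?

There are 5!/(2!·2!) = 30 arrangements of LSSLV in total.
Arrangements with the S's together: treat SS as one letter, giving (4)!/(2!) = 12.
Hence 30 − 12 = 18.

18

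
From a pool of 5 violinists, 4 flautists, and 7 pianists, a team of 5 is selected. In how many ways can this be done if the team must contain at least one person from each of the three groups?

With no constraint there are C(16,5) = 4368 possible selections.
Selections missing a whole group: no violinists → C(11,5) = 462; no flautists → C(12,5) = 792; no pianists → C(9,5) = 126.
Add back selections omitting two groups (i.e. drawn from a single group): C(5,5) + C(4,5) + C(7,5) = 22.
By inclusion–exclusion: 4368 − 1380 + 22 = 3010.

3010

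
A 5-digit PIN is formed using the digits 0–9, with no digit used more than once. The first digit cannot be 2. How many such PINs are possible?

The first digit has 10−1 = 9 choices (anything except 2).
The remaining 4 digits are filled from the other 9 symbols without repetition: 9 × 8 × 7 × 6 = 3024.
Total: 9 × 3024 = 27216.

27216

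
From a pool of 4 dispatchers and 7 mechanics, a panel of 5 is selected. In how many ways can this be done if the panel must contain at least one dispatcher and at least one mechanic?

441

With no constraint there are C(11,5) = 462 possible selections.
Subtract selections that omit an entire group: no dispatchers → C(7,5) = 21; no mechanics → C(4,5) = 0.
Both groups omitted at once is impossible, so 462 − 21 = 441.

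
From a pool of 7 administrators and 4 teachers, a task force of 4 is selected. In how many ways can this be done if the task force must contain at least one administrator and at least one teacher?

With no constraint there are C(11,4) = 330 possible selections.
Selections missing a whole group: no administrators → C(4,4) = 1; no teachers → C(7,4) = 35.
Both groups omitted at once is impossible, so 330 − 36 = 294.

294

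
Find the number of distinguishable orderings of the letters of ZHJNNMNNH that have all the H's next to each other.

Treat the 2 copies of H as a single block. The multiset to arrange is then {HH, J, M, N, N, N, N, Z}, 8 items in all.
That gives (8)!/(4!) = 1680 arrangements.

1680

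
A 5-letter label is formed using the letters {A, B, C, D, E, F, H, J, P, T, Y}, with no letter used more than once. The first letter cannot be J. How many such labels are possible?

50400

The first letter has 11−1 = 10 choices (anything except J).
The remaining 4 letters are filled from the other 10 symbols without repetition: 10 × 9 × 8 × 7 = 5040.
Total: 10 × 5040 = 50400.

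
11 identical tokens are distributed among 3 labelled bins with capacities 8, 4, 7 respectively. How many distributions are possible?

By stars and bars, unrestricted non-negative solutions to x_1+…+x_3 = 11 number C(11+2,2) = 78.
Subtract solutions that violate a single cap (substitute x_i' = x_i − (cap_i+1)): x_1 ≥ 9 gives C(4,2) = 6; x_2 ≥ 5 gives C(8,2) = 28; x_3 ≥ 8 gives C(5,2) = 10. Together 44.
No two caps can be exceeded simultaneously, so the pair terms are all 0.
By inclusion–exclusion the count is 78 − 44 + 0 = 34.

34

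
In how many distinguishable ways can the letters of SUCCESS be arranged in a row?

The 7 letters of SUCCESS have repeats: C appearing twice and S appearing 3 times.
The number of distinct arrangements is 7!/(3!·2!) = 5040/12 = 420.

420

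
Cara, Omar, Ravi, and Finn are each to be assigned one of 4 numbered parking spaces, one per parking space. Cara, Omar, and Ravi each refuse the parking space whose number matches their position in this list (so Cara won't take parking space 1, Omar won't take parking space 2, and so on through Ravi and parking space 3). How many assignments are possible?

Let Aᵢ (for i ∈ {1, 2, 3}) be the placements that put person i in their forbidden parking space. Any j of these fix j positions, leaving (4−j)! ways to fill the rest, and there are C(3,j) ways to pick which j.
By inclusion–exclusion, the number of valid placements is Σ_{j=0}^{3} (−1)^j C(3,j)·(4−j)!.
Computing: 24 − 18 + 6 − 1 = 11.

11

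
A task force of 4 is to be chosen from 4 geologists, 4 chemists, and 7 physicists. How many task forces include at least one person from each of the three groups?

With no constraint there are C(15,4) = 1365 possible selections.
Subtract selections that omit an entire group: no geologists → C(11,4) = 330; no chemists → C(11,4) = 330; no physicists → C(8,4) = 70.
Add back selections omitting two groups (i.e. drawn from a single group): C(4,4) + C(4,4) + C(7,4) = 37.
By inclusion–exclusion: 1365 − 730 + 37 = 672.

672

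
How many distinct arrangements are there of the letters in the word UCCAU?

UCCAU has 5 letters with C appearing twice and U appearing twice.
Dividing 5! = 120 by 2!·2! = 4 for the repeated letters gives 30.

30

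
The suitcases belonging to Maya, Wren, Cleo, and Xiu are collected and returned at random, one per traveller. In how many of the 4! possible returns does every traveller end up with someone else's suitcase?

Count assignments avoiding every fixed point. For any j of the 4 travellers fixed to their own suitcase, the other 4−j can be arranged in (4−j)! ways.
By inclusion–exclusion this is Σ_{j=0}^{4} (−1)^j C(4,j)·(4−j)!.
Computing: 24 − 24 + 12 − 4 + 1 = 9.

9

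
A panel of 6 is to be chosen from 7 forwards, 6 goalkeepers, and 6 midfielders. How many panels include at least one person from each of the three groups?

Unrestricted: C(19,6) = 27132 ways to pick any 6 of the 19.
Selections missing a whole group: no forwards → C(12,6) = 924; no goalkeepers → C(13,6) = 1716; no midfielders → C(13,6) = 1716.
Add back selections omitting two groups (i.e. drawn from a single group): C(7,6) + C(6,6) + C(6,6) = 9.
By inclusion–exclusion: 27132 − 4356 + 9 = 22785.

22785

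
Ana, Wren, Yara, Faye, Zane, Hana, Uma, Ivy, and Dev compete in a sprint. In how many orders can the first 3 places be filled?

There are 9 choices for 1st place, 8 for 2nd, and 7 for 3rd.
That gives 9 × 8 × 7 = 504.

504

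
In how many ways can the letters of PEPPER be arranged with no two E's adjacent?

40

There are 6!/(3!·2!) = 60 arrangements of PEPPER in total.
If the two E's are adjacent, glue them into one block, leaving 5 items to arrange: (5)!/(3!) = 20 ways.
Hence 60 − 20 = 40.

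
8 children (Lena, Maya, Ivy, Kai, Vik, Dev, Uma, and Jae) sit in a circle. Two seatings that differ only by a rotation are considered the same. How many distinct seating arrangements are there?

5040

Seat Lena anywhere (absorbing the rotational symmetry), then permute the other 7: (7)! = 5040.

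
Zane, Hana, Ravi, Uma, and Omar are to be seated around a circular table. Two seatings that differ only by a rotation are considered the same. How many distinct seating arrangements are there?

Seat Zane anywhere (absorbing the rotational symmetry), then permute the other 4: (4)! = 24.

24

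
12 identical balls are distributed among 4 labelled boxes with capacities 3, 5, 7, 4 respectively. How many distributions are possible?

Ignoring the caps, the number of non-negative solutions to x_1+…+x_4 = 12 is C(15,3) = 455.
Subtract solutions that violate a single cap (substitute x_i' = x_i − (cap_i+1)): x_1 ≥ 4 gives C(11,3) = 165; x_2 ≥ 6 gives C(9,3) = 84; x_3 ≥ 8 gives C(7,3) = 35; x_4 ≥ 5 gives C(10,3) = 120. Together 404.
Add back pairs where two caps are both exceeded: 10 + 1 + 20 + 0 + 4 + 0 = 35.
By inclusion–exclusion the count is 455 − 404 + 35 = 86.

86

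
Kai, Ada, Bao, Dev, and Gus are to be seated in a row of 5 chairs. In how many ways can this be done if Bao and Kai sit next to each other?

Glue Bao and Kai into one block (2 internal orders), leaving 4 units to arrange in a row.
That gives 2 × 4! = 2 × 24 = 48.

48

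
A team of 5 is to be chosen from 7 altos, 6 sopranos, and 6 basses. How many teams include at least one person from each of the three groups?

Total 5-person selections from all 19: C(19,5) = 11628.
Selections missing a whole group: no altos → C(12,5) = 792; no sopranos → C(13,5) = 1287; no basses → C(13,5) = 1287.
Add back selections omitting two groups (i.e. drawn from a single group): C(7,5) + C(6,5) + C(6,5) = 33.
By inclusion–exclusion: 11628 − 3366 + 33 = 8295.

8295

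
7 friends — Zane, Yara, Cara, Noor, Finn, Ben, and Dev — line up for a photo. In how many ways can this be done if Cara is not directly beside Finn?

3600

Of the 7! = 5040 arrangements, those with Cara and Finn adjacent number 2 × 6! = 1440 (treat the pair as a block with 2 internal orders).
So 5040 − 1440 = 3600 arrangements keep them apart.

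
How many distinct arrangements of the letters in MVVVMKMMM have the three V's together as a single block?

42

Treat the 3 copies of V as a single block. The multiset to arrange is then {VVV, K, M, M, M, M, M}, 7 items in all.
That gives (7)!/(5!) = 42 arrangements.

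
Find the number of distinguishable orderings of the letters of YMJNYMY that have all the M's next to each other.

Treat the 2 copies of M as a single block. The multiset to arrange is then {MM, J, N, Y, Y, Y}, 6 items in all.
That gives (6)!/(3!) = 120 arrangements.

120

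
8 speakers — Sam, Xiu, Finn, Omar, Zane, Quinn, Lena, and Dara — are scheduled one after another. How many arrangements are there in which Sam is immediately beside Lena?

Place the 6 others and the Sam-Lena pair as 7 objects in a line; the pair has 2 internal arrangements.
That gives 2 × 7! = 2 × 5040 = 10080.

10080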